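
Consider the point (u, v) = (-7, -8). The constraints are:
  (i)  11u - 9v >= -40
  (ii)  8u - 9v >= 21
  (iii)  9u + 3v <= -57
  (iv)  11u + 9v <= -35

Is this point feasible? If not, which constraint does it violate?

not feasible — violates (ii)

Constraint (ii): 8u - 9v = 16, which is not ≥ 21. All other constraints are satisfied.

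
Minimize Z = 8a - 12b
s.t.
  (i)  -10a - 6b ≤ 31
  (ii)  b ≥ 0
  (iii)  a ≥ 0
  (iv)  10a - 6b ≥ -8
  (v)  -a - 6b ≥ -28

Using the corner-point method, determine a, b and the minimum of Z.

a = 20/11, b = 48/11, minimum Z = -416/11

Vertices and Z = 8a - 12b:
  (0, 0) → Z = 0
  (28, 0) → Z = 224
  (0, 4/3) → Z = -16
  (20/11, 48/11) → Z = -416/11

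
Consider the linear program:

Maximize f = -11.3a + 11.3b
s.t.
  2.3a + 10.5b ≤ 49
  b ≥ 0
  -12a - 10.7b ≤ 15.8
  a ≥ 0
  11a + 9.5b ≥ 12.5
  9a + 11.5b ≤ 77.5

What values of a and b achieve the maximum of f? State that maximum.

Feasible corners and f = -11.3a + 11.3b:
  (0, 14/3) → f = 791/15
  (5005/1361, 5255/1361) → f = 2825/1361
  (25/22, 0) → f = -565/44
  (155/18, 0) → f = -3503/36
  (0, 25/19) → f = 565/38

At the optimal vertex, 2.3a + 10.5b = 49 and a = 0.
Solving simultaneously gives a = 0, b = 14/3.

a = 0, b = 14/3, maximum f = 791/15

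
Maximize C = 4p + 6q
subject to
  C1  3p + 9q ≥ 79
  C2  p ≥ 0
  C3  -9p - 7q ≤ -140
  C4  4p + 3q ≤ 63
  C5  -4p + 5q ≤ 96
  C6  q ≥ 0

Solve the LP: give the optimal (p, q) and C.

Feasible corners and C = 4p + 6q:
  (707/60, 97/20) → C = 2287/30
  (110/9, 127/27) → C = 694/9
  (28/73, 1424/73) → C = 8656/73
  (27/32, 159/8) → C = 981/8

The optimum lies where 4p + 3q = 63 and -4p + 5q = 96.
Solving simultaneously gives p = 27/32, q = 159/8.

p = 27/32, q = 159/8, maximum C = 981/8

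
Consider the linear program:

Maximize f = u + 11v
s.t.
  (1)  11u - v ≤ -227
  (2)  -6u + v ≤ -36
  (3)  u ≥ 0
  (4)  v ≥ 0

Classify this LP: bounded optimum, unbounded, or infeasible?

The boundaries 11u - v = -227 and u = 0 meet at (0, 227), but that point violates -6u + v ≤ -36. Every candidate vertex is excluded by some other constraint, so the feasible region is empty.

infeasible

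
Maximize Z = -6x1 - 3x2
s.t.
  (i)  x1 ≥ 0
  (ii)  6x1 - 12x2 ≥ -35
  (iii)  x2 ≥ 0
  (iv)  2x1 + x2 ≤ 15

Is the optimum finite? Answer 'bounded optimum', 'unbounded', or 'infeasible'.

Feasible corners and Z = -6x1 - 3x2:
  (0, 35/12) → Z = -35/4
  (0, 0) → Z = 0
  (29/6, 16/3) → Z = -45
  (15/2, 0) → Z = -45
The feasible region has finitely many vertices and no improving ray; the maximum is 0 at (0, 0).

bounded optimum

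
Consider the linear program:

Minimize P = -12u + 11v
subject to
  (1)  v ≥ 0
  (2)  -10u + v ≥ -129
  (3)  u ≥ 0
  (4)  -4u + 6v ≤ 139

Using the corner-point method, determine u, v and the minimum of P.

Feasible corners and P = -12u + 11v:
  (129/10, 0) → P = -774/5
  (0, 0) → P = 0
  (913/56, 953/28) → P = 715/4
  (0, 139/6) → P = 1529/6

The optimum lies where v = 0 and -10u + v = -129.
Solving simultaneously gives u = 129/10, v = 0.

u = 129/10, v = 0, minimum P = -774/5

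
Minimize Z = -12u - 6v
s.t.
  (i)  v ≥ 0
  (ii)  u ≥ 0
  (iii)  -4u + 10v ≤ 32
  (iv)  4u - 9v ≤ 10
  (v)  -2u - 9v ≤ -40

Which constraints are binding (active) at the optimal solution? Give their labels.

(iii) and (iv)

Extreme points and Z = -12u - 6v:
  (97, 42) → Z = -1416
  (2, 4) → Z = -48
  (25/3, 70/27) → Z = -1040/9

The minimum is at (97, 42). Substituting into each constraint, equality holds for (iii) and (iv); the remaining constraints have slack.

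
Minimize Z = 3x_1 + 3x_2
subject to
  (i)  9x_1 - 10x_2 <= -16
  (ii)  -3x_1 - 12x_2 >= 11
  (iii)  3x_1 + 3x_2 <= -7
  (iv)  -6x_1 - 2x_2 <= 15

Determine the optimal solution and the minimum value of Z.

x_1 = -7/3, x_2 = -1/2, minimum Z = -17/2

Corner points and Z = 3x_1 + 3x_2:
  (-151/69, -17/46) → Z = -353/46
  (-7/3, -1/2) → Z = -17/2
  (-79/33, -7/22) → Z = -179/22

The optimum lies where 9x_1 - 10x_2 = -16 and -6x_1 - 2x_2 = 15.
Solving simultaneously gives x_1 = -7/3, x_2 = -1/2.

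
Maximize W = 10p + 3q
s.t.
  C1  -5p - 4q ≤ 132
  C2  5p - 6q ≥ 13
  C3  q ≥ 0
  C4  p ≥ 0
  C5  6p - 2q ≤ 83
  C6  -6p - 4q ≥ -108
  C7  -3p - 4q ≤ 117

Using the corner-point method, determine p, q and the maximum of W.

Vertices and W = 10p + 3q:
  (13/5, 0) → W = 26
  (25/2, 33/4) → W = 599/4
  (83/6, 0) → W = 415/3
  (137/9, 25/6) → W = 2965/18

p = 137/9, q = 25/6, maximum W = 2965/18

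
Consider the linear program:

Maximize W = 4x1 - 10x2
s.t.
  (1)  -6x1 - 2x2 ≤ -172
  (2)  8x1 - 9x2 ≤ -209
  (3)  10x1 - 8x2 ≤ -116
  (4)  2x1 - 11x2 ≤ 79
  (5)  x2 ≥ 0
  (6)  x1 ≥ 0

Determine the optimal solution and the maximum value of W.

The feasible region is unbounded (it extends along (0, 1), (4, 5)), but W strictly decreases along every unbounded feasible direction, so there is no improving ray and the maximum is attained at a vertex.

x1 = 113/7, x2 = 263/7, maximum W = -2178/7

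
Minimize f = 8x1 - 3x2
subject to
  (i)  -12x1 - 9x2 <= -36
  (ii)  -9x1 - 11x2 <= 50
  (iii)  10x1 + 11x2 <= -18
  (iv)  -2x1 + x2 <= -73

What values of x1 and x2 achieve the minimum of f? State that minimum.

Corner points and f = 8x1 - 3x2:
  (32, -338/11) → f = 3830/11
  (753/31, -757/31) → f = 8295/31
  (785/32, -383/16) → f = 4289/16

At the optimal vertex, -9x1 - 11x2 = 50 and -2x1 + x2 = -73.
Solving simultaneously gives x1 = 753/31, x2 = -757/31.

x1 = 753/31, x2 = -757/31, minimum f = 8295/31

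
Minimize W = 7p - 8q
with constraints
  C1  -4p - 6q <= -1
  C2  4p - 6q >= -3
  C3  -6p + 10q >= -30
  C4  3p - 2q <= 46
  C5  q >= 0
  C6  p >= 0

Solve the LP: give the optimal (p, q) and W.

Corner points and W = 7p - 8q:
  (1/4, 0) → W = 7/4
  (0, 1/6) → W = -4/3
  (141/5, 193/10) → W = 43
  (0, 1/2) → W = -4
  (200/9, 31/3) → W = 656/9
  (5, 0) → W = 35

The optimum lies where 4p - 6q = -3 and p = 0.
Solving simultaneously gives p = 0, q = 1/2.

p = 0, q = 1/2, minimum W = -4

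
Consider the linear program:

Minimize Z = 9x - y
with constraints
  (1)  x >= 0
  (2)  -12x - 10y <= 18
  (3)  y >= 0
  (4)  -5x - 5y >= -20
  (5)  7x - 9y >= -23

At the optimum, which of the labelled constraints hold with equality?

(1) and (5)

Feasible corners and Z = 9x - y:
  (0, 0) → Z = 0
  (0, 23/9) → Z = -23/9
  (4, 0) → Z = 36
  (13/16, 51/16) → Z = 33/8

The minimum is at (0, 23/9). Substituting into each constraint, equality holds for (1) and (5); the remaining constraints have slack.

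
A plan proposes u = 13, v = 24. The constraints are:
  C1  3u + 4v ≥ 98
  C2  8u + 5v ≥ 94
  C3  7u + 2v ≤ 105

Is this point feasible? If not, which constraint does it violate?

not feasible — violates C3

Constraint C3: 7u + 2v = 139, which is not ≤ 105. All other constraints are satisfied.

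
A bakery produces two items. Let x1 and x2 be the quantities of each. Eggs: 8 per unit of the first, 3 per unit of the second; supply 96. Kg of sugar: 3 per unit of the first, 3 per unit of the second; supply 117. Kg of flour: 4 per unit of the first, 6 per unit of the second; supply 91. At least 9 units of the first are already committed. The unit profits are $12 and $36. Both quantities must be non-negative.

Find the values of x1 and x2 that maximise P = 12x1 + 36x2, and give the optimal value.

x1 = 9, x2 = 8, maximum P = 396

Extreme points and P = 12x1 + 36x2:
  (12, 0) → P = 144
  (9, 0) → P = 108
  (9, 8) → P = 396

At the optimal vertex, 8x1 + 3x2 = 96 and x1 = 9.
Solving simultaneously gives x1 = 9, x2 = 8.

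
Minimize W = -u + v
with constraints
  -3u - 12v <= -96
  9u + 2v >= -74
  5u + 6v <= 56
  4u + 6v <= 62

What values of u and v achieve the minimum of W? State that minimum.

The binding constraints are -3u - 12v = -96 and 5u + 6v = 56.
Solving simultaneously gives u = 16/7, v = 52/7.

u = 16/7, v = 52/7, minimum W = 36/7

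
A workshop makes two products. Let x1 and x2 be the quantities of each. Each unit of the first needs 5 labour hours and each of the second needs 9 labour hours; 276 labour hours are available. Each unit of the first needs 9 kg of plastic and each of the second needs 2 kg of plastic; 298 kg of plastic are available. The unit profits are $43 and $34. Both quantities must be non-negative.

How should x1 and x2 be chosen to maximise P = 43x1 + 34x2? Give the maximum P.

The optimum lies where 5x1 + 9x2 = 276 and 9x1 + 2x2 = 298.
Solving simultaneously gives x1 = 30, x2 = 14.

x1 = 30, x2 = 14, maximum P = 1766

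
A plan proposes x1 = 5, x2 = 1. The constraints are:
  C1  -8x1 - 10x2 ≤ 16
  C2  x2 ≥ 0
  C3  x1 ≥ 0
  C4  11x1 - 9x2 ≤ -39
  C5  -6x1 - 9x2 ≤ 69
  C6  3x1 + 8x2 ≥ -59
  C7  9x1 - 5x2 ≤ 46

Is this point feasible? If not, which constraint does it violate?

not feasible — violates C4

Constraint C4: 11x1 - 9x2 = 46, which is not ≤ -39. All other constraints are satisfied.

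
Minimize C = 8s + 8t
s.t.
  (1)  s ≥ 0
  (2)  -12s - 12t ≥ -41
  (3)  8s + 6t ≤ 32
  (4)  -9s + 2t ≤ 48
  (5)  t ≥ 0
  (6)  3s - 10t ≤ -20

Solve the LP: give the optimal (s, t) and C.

s = 0, t = 2, minimum C = 16

Extreme points and C = 8s + 8t:
  (0, 41/12) → C = 82/3
  (0, 2) → C = 16
  (85/78, 121/52) → C = 82/3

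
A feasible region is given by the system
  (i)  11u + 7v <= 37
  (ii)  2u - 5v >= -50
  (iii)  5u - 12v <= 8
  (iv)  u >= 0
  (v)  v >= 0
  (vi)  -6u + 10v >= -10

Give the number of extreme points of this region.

5

Intersecting each pair of boundary lines and keeping only the points that satisfy every inequality leaves:
  (0, 37/7)
  (55/19, 14/19)
  (8/5, 0)
  (20/11, 1/11)
  (0, 0)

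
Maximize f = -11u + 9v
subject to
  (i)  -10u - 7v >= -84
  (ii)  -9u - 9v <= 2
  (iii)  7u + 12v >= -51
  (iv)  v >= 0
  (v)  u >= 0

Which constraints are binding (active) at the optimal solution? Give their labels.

Feasible corners and f = -11u + 9v:
  (42/5, 0) → f = -462/5
  (0, 12) → f = 108
  (0, 0) → f = 0

The maximum is at (0, 12). Substituting into each constraint, equality holds for (i) and (v); the remaining constraints have slack.

(i) and (v)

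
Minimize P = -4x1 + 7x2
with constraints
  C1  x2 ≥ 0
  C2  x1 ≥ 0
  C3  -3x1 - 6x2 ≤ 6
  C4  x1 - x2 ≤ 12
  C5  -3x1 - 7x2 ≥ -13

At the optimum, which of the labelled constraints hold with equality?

C1 and C5

Extreme points and P = -4x1 + 7x2:
  (0, 0) → P = 0
  (13/3, 0) → P = -52/3
  (0, 13/7) → P = 13

The minimum is at (13/3, 0). Substituting into each constraint, equality holds for C1 and C5; the remaining constraints have slack.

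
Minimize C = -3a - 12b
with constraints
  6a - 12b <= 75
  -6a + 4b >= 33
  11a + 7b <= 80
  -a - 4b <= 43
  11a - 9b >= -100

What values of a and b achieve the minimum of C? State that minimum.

a = 5/44, b = 45/4, minimum C = -5955/44

Corner points and C = -3a - 12b:
  (89/86, 843/86) → C = -10383/86
  (-76/7, -225/28) → C = 129
  (5/44, 45/4) → C = -5955/44
  (-787/53, -373/53) → C = 129

The binding constraints are 11a + 7b = 80 and 11a - 9b = -100.
Solving simultaneously gives a = 5/44, b = 45/4.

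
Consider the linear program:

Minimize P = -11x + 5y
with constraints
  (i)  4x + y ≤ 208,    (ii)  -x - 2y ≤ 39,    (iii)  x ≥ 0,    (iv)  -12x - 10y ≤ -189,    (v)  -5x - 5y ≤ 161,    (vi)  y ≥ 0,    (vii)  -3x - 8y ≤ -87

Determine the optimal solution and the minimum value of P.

x = 52, y = 0, minimum P = -572

Feasible corners and P = -11x + 5y:
  (0, 208) → P = 1040
  (52, 0) → P = -572
  (0, 189/10) → P = 189/2
  (107/11, 159/22) → P = -1559/22
  (29, 0) → P = -319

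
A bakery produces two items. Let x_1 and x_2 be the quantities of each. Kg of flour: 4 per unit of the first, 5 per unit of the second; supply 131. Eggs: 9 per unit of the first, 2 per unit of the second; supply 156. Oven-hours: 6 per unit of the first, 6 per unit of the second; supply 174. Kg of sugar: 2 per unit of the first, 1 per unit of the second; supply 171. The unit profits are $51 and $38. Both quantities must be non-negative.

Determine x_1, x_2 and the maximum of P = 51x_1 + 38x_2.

x_1 = 14, x_2 = 15, maximum P = 1284

Vertices and P = 51x_1 + 38x_2:
  (0, 0) → P = 0
  (0, 131/5) → P = 4978/5
  (52/3, 0) → P = 884
  (14, 15) → P = 1284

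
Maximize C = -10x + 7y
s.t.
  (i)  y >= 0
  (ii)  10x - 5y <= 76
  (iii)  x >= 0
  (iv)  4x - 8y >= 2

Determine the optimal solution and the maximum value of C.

Corner points and C = -10x + 7y:
  (38/5, 0) → C = -76
  (1/2, 0) → C = -5
  (299/30, 71/15) → C = -998/15

The optimum lies where y = 0 and 4x - 8y = 2.
Solving simultaneously gives x = 1/2, y = 0.

x = 1/2, y = 0, maximum C = -5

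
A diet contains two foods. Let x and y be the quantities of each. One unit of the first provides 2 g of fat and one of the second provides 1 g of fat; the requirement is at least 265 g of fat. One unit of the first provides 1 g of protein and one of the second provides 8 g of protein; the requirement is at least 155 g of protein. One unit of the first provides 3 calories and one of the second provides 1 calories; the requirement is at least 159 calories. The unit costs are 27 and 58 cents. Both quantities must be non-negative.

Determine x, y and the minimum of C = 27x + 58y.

x = 131, y = 3, minimum C = 3711

Vertices and C = 27x + 58y:
  (0, 265) → C = 15370
  (155, 0) → C = 4185
  (131, 3) → C = 3711
The feasible region is unbounded (it extends along (0, 1), (1, 0)), but C strictly increases along every unbounded feasible direction, so there is no improving ray and the minimum is attained at a vertex.

The binding constraints are 2x + y = 265 and x + 8y = 155.
Solving simultaneously gives x = 131, y = 3.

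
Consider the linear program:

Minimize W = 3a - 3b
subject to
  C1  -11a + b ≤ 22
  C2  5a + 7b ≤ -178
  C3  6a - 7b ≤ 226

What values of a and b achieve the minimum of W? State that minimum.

a = -166/41, b = -924/41, minimum W = 2274/41

Corner points and W = 3a - 3b:
  (-166/41, -924/41) → W = 2274/41
  (-380/71, -2618/71) → W = 6714/71
  (48/11, -314/11) → W = 1086/11

At the optimal vertex, -11a + b = 22 and 5a + 7b = -178.
Solving simultaneously gives a = -166/41, b = -924/41.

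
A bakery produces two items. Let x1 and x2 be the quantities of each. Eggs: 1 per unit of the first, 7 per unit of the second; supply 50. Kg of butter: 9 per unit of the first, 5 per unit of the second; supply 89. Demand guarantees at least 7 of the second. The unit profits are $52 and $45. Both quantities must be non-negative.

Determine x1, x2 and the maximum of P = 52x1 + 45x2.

Extreme points and P = 52x1 + 45x2:
  (0, 50/7) → P = 2250/7
  (0, 7) → P = 315
  (1, 7) → P = 367

At the optimal vertex, x1 + 7x2 = 50 and x2 = 7.
Solving simultaneously gives x1 = 1, x2 = 7.

x1 = 1, x2 = 7, maximum P = 367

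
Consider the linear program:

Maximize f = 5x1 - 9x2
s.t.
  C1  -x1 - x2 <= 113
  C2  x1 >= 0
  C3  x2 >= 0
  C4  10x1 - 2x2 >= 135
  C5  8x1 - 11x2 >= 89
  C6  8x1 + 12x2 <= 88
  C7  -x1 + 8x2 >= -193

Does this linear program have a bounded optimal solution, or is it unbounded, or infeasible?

infeasible

The boundaries x2 = 0 and 10x1 - 2x2 = 135 meet at (27/2, 0), but that point violates 8x1 + 12x2 ≤ 88. Every candidate vertex is excluded by some other constraint, so the feasible region is empty.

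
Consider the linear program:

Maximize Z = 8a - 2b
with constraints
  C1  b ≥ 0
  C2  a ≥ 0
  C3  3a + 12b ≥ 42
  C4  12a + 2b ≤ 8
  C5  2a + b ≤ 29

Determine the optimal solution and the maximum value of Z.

a = 2/23, b = 80/23, maximum Z = -144/23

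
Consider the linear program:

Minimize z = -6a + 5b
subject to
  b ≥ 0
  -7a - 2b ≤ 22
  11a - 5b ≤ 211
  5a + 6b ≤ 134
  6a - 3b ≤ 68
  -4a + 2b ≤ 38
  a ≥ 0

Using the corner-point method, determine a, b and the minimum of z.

The binding constraints are b = 0 and 6a - 3b = 68.
Solving simultaneously gives a = 34/3, b = 0.

a = 34/3, b = 0, minimum z = -68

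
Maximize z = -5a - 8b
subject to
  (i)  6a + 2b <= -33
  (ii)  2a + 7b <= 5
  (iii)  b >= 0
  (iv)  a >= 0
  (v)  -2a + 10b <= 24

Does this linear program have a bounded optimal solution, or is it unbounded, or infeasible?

The boundaries 6a + 2b = -33 and b = 0 meet at (-11/2, 0), but that point violates a ≥ 0. Every candidate vertex is excluded by some other constraint, so the feasible region is empty.

infeasible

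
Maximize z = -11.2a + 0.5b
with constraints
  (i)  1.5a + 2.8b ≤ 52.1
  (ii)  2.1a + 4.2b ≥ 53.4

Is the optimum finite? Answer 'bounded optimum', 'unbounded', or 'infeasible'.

unbounded

From the feasible point (165, -977/14), moving in the direction (-2.8, 1.5) keeps every constraint satisfied while z increases without bound.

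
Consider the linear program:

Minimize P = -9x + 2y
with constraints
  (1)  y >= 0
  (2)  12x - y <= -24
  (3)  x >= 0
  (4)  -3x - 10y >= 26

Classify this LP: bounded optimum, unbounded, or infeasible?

The boundaries y = 0 and -3x - 10y = 26 meet at (-26/3, 0), but that point violates x ≥ 0. Every candidate vertex is excluded by some other constraint, so the feasible region is empty.

infeasible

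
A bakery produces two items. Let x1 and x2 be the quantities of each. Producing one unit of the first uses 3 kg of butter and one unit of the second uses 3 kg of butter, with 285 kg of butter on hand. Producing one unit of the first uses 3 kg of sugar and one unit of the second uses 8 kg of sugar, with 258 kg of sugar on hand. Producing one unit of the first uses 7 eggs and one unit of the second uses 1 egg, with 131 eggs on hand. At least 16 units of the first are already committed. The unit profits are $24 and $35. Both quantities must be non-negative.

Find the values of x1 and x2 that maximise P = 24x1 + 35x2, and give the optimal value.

x1 = 16, x2 = 19, maximum P = 1049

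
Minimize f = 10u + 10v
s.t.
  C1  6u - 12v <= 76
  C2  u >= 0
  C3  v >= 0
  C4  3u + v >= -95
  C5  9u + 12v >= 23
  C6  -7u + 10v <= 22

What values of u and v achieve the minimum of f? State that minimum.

u = 0, v = 23/12, minimum f = 115/6

Feasible corners and f = 10u + 10v:
  (38/3, 0) → f = 380/3
  (0, 23/12) → f = 115/6
  (0, 11/5) → f = 22
  (23/9, 0) → f = 230/9
The feasible region is unbounded (it extends along (10, 7), (2, 1)), but f strictly increases along every unbounded feasible direction, so there is no improving ray and the minimum is attained at a vertex.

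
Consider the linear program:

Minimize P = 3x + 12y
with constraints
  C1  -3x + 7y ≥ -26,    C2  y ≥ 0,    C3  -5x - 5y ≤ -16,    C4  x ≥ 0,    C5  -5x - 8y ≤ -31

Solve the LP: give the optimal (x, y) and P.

Extreme points and P = 3x + 12y:
  (26/3, 0) → P = 26
  (31/5, 0) → P = 93/5
  (0, 31/8) → P = 93/2
The feasible region is unbounded (it extends along (0, 1), (7, 3)), but P strictly increases along every unbounded feasible direction, so there is no improving ray and the minimum is attained at a vertex.

x = 31/5, y = 0, minimum P = 93/5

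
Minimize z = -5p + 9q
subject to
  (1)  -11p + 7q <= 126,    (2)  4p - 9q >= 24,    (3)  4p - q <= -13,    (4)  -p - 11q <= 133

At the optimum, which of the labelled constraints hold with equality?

(3) and (4)

Extreme points and z = -5p + 9q:
  (-141/32, -37/8) → z = -627/32
  (-933/53, -556/53) → z = -339/53
  (-92/15, -173/15) → z = -1097/15

The minimum is at (-92/15, -173/15). Substituting into each constraint, equality holds for (3) and (4); the remaining constraints have slack.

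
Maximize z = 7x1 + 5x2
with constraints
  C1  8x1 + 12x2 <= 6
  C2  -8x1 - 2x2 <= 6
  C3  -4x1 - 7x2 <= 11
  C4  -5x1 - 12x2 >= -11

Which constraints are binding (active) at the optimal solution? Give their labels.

Feasible corners and z = 7x1 + 5x2:
  (-21/20, 6/5) → z = -27/20
  (87/4, -14) → z = 329/4
  (-5/12, -4/3) → z = -115/12

The maximum is at (87/4, -14). Substituting into each constraint, equality holds for C1 and C3; the remaining constraints have slack.

C1 and C3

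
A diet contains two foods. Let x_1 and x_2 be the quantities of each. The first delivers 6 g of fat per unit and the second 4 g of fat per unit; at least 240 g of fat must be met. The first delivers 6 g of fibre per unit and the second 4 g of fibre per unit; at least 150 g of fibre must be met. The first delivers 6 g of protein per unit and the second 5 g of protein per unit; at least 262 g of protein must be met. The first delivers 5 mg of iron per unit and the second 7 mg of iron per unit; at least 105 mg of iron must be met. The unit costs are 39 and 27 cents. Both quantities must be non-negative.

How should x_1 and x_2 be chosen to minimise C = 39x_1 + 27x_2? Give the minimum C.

Feasible corners and C = 39x_1 + 27x_2:
  (0, 60) → C = 1620
  (131/3, 0) → C = 1703
  (76/3, 22) → C = 1582
The feasible region is unbounded (it extends along (0, 1), (1, 0)), but C strictly increases along every unbounded feasible direction, so there is no improving ray and the minimum is attained at a vertex.

x_1 = 76/3, x_2 = 22, minimum C = 1582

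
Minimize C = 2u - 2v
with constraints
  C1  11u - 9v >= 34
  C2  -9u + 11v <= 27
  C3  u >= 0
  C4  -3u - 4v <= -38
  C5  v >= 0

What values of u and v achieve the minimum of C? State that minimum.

u = 617/40, v = 603/40, minimum C = 7/10

Feasible corners and C = 2u - 2v:
  (617/40, 603/40) → C = 7/10
  (478/71, 316/71) → C = 324/71
  (38/3, 0) → C = 76/3
The feasible region is unbounded (it extends along (11, 9), (1, 0)), but C strictly increases along every unbounded feasible direction, so there is no improving ray and the minimum is attained at a vertex.

The binding constraints are 11u - 9v = 34 and -9u + 11v = 27.
Solving simultaneously gives u = 617/40, v = 603/40.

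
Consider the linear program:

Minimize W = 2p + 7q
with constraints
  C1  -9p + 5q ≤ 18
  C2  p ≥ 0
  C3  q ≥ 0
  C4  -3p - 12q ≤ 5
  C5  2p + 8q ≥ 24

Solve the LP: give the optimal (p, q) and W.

p = 0, q = 3, minimum W = 21

Extreme points and W = 2p + 7q:
  (0, 18/5) → W = 126/5
  (0, 3) → W = 21
  (12, 0) → W = 24
The feasible region is unbounded (it extends along (1, 0), (5, 9)), but W strictly increases along every unbounded feasible direction, so there is no improving ray and the minimum is attained at a vertex.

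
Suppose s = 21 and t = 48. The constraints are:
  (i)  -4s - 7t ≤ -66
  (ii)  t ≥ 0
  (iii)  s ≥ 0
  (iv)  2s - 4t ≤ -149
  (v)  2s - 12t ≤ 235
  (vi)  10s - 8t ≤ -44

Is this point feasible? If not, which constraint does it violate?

(i): -420 ≤ -66 ✓
(ii): 48 ≥ 0 ✓
(iii): 21 ≥ 0 ✓
(iv): -150 ≤ -149 ✓
(v): -534 ≤ 235 ✓
(vi): -174 ≤ -44 ✓

feasible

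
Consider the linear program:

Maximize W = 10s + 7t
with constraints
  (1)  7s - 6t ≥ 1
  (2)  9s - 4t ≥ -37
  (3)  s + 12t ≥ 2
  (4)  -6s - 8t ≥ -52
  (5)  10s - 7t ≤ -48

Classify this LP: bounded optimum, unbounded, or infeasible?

infeasible

The boundaries 7s - 6t = 1 and s + 12t = 2 meet at (4/15, 13/90), but that point violates 10s - 7t ≤ -48. Every candidate vertex is excluded by some other constraint, so the feasible region is empty.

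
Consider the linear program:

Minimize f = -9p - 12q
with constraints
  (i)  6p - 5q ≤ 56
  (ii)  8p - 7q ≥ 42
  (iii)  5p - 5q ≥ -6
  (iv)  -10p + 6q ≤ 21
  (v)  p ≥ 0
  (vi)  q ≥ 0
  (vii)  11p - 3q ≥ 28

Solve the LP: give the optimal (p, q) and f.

p = 62, q = 316/5, minimum f = -6582/5

Feasible corners and f = -9p - 12q:
  (62, 316/5) → f = -6582/5
  (28/3, 0) → f = -84
  (252/5, 258/5) → f = -5364/5
  (21/4, 0) → f = -189/4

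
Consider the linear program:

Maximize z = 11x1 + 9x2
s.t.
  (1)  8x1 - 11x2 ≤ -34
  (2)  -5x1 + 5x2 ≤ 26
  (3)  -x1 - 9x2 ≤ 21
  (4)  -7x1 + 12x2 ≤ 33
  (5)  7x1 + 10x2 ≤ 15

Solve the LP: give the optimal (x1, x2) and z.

Vertices and z = 11x1 + 9x2:
  (-537/83, -134/83) → z = -7113/83
  (-45/19, 26/19) → z = -261/19
  (-339/50, -79/50) → z = -444/5
  (-147/25, -17/25) → z = -354/5

x1 = -45/19, x2 = 26/19, maximum z = -261/19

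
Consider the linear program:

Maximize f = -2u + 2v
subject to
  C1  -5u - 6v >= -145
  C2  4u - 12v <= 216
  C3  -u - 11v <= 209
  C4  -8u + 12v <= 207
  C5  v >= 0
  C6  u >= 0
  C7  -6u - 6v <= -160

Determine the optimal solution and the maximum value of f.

Corner points and f = -2u + 2v:
  (29, 0) → f = -58
  (15, 35/3) → f = -20/3
  (80/3, 0) → f = -160/3

At the optimal vertex, -5u - 6v = -145 and -6u - 6v = -160.
Solving simultaneously gives u = 15, v = 35/3.

u = 15, v = 35/3, maximum f = -20/3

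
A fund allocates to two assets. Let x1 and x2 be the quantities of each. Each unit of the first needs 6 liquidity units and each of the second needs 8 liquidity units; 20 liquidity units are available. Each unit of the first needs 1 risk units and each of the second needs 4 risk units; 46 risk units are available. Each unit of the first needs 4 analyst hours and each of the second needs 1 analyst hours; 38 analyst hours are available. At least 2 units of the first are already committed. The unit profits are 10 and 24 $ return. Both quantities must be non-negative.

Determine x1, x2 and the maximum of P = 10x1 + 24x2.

x1 = 2, x2 = 1, maximum P = 44

Feasible corners and P = 10x1 + 24x2:
  (10/3, 0) → P = 100/3
  (2, 0) → P = 20
  (2, 1) → P = 44

At the optimal vertex, 6x1 + 8x2 = 20 and x1 = 2.
Solving simultaneously gives x1 = 2, x2 = 1.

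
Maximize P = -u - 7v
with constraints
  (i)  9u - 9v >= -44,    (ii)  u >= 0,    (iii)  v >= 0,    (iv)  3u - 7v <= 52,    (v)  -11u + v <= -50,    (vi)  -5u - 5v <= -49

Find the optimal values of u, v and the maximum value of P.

u = 49/5, v = 0, maximum P = -49/5

Vertices and P = -u - 7v:
  (247/45, 467/45) → P = -1172/15
  (52/3, 0) → P = -52/3
  (49/5, 0) → P = -49/5
  (299/60, 289/60) → P = -387/10
The feasible region is unbounded (it extends along (1, 1), (7, 3)), but P strictly decreases along every unbounded feasible direction, so there is no improving ray and the maximum is attained at a vertex.

At the optimal vertex, v = 0 and -5u - 5v = -49.
Solving simultaneously gives u = 49/5, v = 0.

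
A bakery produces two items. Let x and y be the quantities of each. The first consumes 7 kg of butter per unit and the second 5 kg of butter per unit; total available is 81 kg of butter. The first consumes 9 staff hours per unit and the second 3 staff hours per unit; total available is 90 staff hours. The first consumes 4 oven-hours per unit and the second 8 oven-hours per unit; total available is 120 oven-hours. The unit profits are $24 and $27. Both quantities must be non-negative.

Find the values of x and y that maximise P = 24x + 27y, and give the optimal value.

x = 4/3, y = 43/3, maximum P = 419

Extreme points and P = 24x + 27y:
  (0, 0) → P = 0
  (0, 15) → P = 405
  (10, 0) → P = 240
  (69/8, 33/8) → P = 2547/8
  (4/3, 43/3) → P = 419

The binding constraints are 7x + 5y = 81 and 4x + 8y = 120.
Solving simultaneously gives x = 4/3, y = 43/3.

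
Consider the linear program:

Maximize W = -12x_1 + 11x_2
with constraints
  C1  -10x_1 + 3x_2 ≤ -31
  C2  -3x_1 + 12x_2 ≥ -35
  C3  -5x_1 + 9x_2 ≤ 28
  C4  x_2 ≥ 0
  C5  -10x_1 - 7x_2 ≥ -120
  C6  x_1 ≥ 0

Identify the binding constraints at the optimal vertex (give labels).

Extreme points and W = -12x_1 + 11x_2:
  (121/25, 29/5) → W = 143/25
  (31/10, 0) → W = -186/5
  (35/3, 0) → W = -140
  (1685/141, 10/141) → W = -20110/141
  (884/125, 176/25) → W = -928/125

The maximum is at (121/25, 29/5). Substituting into each constraint, equality holds for C1 and C3; the remaining constraints have slack.

C1 and C3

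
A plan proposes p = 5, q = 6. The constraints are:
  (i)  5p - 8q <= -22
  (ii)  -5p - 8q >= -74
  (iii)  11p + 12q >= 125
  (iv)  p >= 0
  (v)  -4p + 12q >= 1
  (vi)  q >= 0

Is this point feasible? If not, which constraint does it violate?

feasible

(i): -23 ≤ -22 ✓
(ii): -73 ≥ -74 ✓
(iii): 127 ≥ 125 ✓
(iv): 5 ≥ 0 ✓
(v): 52 ≥ 1 ✓
(vi): 6 ≥ 0 ✓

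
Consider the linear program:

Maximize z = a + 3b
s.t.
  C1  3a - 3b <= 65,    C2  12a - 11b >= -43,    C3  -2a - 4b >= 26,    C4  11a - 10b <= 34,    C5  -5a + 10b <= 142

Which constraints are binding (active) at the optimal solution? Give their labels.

Feasible corners and z = a + 3b:
  (-844/3, -303) → z = -3571/3
  (-548/3, -613/3) → z = -2387/3
  (-229/35, -113/35) → z = -568/35
  (-31/16, -177/32) → z = -593/32

The maximum is at (-229/35, -113/35). Substituting into each constraint, equality holds for C2 and C3; the remaining constraints have slack.

C2 and C3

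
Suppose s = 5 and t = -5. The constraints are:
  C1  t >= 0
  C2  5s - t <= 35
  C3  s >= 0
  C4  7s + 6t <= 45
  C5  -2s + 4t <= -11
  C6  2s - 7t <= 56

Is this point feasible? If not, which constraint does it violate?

Constraint C1: t = -5, which is not ≥ 0. All other constraints are satisfied.

not feasible — violates C1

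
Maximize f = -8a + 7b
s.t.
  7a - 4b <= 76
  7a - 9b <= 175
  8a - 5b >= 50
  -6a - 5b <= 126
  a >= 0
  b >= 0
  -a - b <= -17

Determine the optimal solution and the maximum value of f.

Vertices and f = -8a + 7b:
  (60, 86) → f = 122
  (144/11, 43/11) → f = -851/11
  (135/13, 86/13) → f = -478/13

At the optimal vertex, 7a - 4b = 76 and 8a - 5b = 50.
Solving simultaneously gives a = 60, b = 86.

a = 60, b = 86, maximum f = 122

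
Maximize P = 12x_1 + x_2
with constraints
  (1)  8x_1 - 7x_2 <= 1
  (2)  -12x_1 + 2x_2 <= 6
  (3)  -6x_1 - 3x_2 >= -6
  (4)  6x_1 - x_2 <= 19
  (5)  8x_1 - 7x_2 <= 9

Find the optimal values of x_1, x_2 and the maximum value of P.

x_1 = 15/22, x_2 = 7/11, maximum P = 97/11

Vertices and P = 12x_1 + x_2:
  (-11/17, -15/17) → P = -147/17
  (15/22, 7/11) → P = 97/11
  (-1/8, 9/4) → P = 3/4

At the optimal vertex, 8x_1 - 7x_2 = 1 and -6x_1 - 3x_2 = -6.
Solving simultaneously gives x_1 = 15/22, x_2 = 7/11.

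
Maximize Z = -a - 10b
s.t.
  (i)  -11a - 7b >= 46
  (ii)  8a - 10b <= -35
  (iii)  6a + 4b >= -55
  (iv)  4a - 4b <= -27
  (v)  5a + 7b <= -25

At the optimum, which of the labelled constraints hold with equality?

Vertices and Z = -a - 10b:
  (-41/5, -29/20) → Z = 227/10
  (-285/22, 125/22) → Z = -965/22
  (-289/48, 35/48) → Z = -61/48

The maximum is at (-41/5, -29/20). Substituting into each constraint, equality holds for (iii) and (iv); the remaining constraints have slack.

(iii) and (iv)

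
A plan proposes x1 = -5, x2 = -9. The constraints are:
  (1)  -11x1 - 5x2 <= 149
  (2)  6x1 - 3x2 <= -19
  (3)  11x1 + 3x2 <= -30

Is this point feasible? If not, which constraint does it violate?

Constraint (2): 6x1 - 3x2 = -3, which is not ≤ -19. All other constraints are satisfied.

not feasible — violates (2)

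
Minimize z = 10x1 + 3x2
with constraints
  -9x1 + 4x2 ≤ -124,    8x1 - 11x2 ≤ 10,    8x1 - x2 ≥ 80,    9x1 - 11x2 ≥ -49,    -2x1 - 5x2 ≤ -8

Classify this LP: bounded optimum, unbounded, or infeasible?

bounded optimum

Feasible corners and z = 10x1 + 3x2:
  (1324/67, 902/67) → z = 238
  (520/21, 173/7) → z = 6757/21
The feasible region has finitely many vertices and no improving ray; the minimum is 238 at (1324/67, 902/67).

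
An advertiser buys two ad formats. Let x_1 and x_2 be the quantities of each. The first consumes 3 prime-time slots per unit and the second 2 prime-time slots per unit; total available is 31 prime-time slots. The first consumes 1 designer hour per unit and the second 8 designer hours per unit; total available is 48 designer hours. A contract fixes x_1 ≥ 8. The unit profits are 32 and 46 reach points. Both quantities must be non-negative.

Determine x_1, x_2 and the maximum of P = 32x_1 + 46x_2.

x_1 = 8, x_2 = 7/2, maximum P = 417

Feasible corners and P = 32x_1 + 46x_2:
  (31/3, 0) → P = 992/3
  (8, 0) → P = 256
  (8, 7/2) → P = 417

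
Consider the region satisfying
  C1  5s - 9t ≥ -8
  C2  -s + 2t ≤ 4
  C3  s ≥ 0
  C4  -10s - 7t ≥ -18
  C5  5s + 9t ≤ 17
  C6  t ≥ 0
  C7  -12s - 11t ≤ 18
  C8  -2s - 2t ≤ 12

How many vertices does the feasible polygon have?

Pairwise boundary intersections that survive every other constraint:
  (0, 8/9)
  (106/125, 34/25)
  (0, 0)
  (9/5, 0)

4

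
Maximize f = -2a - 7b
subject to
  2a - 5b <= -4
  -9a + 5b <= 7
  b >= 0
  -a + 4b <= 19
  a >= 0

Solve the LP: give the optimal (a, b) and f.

a = 0, b = 4/5, maximum f = -28/5

Vertices and f = -2a - 7b:
  (79/3, 34/3) → f = -132
  (0, 4/5) → f = -28/5
  (67/31, 164/31) → f = -1282/31
  (0, 7/5) → f = -49/5

At the optimal vertex, 2a - 5b = -4 and a = 0.
Solving simultaneously gives a = 0, b = 4/5.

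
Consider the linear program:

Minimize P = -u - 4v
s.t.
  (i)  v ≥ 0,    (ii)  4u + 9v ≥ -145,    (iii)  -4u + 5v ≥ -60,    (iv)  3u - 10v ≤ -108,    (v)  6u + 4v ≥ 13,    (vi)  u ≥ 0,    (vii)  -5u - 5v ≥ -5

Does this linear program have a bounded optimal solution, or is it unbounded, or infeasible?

The boundaries -4u + 5v = -60 and 3u - 10v = -108 meet at (228/5, 612/25), but that point violates -5u - 5v ≥ -5. Every candidate vertex is excluded by some other constraint, so the feasible region is empty.

infeasible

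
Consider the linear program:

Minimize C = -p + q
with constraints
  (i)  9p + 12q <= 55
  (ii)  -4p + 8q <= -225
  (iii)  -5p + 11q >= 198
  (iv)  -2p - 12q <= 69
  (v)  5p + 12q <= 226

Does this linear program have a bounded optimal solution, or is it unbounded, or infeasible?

infeasible

The boundaries 9p + 12q = 55 and -5p + 11q = 198 meet at (-1771/159, 2057/159), but that point violates -4p + 8q ≤ -225. Every candidate vertex is excluded by some other constraint, so the feasible region is empty.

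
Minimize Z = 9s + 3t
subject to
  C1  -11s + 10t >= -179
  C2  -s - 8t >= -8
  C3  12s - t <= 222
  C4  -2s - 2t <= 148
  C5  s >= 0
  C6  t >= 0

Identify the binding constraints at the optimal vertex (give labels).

C5 and C6

Corner points and Z = 9s + 3t:
  (0, 1) → Z = 3
  (8, 0) → Z = 72
  (0, 0) → Z = 0

The minimum is at (0, 0). Substituting into each constraint, equality holds for C5 and C6; the remaining constraints have slack.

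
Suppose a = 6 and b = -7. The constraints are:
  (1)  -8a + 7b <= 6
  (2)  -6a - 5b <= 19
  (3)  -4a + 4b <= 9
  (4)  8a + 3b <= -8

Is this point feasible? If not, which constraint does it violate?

Constraint (4): 8a + 3b = 27, which is not ≤ -8. All other constraints are satisfied.

not feasible — violates (4)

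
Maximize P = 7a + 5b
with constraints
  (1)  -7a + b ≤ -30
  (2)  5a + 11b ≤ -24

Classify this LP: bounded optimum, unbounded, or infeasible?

unbounded

From the feasible point (153/41, -159/41), moving in the direction (11, -5) keeps every constraint satisfied while P increases without bound.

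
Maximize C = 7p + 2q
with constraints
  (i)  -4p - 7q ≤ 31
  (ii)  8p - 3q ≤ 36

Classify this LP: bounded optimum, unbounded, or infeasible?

unbounded

From the feasible point (159/68, -98/17), moving in the direction (3, 8) keeps every constraint satisfied while C increases without bound.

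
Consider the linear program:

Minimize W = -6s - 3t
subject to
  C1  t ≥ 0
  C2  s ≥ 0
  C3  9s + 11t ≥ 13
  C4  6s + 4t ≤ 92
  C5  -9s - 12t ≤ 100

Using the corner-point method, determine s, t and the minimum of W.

Extreme points and W = -6s - 3t:
  (13/9, 0) → W = -26/3
  (46/3, 0) → W = -92
  (0, 13/11) → W = -39/11
  (0, 23) → W = -69

s = 46/3, t = 0, minimum W = -92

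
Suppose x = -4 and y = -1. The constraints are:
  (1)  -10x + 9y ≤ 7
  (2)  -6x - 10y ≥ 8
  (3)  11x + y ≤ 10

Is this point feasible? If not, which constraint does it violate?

Constraint (1): -10x + 9y = 31, which is not ≤ 7. All other constraints are satisfied.

not feasible — violates (1)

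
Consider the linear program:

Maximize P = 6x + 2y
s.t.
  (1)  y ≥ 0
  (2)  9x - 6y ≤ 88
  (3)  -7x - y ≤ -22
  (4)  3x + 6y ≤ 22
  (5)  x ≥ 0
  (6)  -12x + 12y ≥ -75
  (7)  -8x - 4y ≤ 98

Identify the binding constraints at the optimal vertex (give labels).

Feasible corners and P = 6x + 2y:
  (22/7, 0) → P = 132/7
  (25/4, 0) → P = 75/2
  (110/39, 88/39) → P = 836/39
  (119/18, 13/36) → P = 727/18

The maximum is at (119/18, 13/36). Substituting into each constraint, equality holds for (4) and (6); the remaining constraints have slack.

(4) and (6)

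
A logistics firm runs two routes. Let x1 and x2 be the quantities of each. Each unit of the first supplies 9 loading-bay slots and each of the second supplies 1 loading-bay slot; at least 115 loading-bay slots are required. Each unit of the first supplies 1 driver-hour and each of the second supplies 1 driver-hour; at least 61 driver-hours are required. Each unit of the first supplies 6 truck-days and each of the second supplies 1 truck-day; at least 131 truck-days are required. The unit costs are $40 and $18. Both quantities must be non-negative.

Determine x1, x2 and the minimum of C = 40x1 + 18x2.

x1 = 14, x2 = 47, minimum C = 1406

Feasible corners and C = 40x1 + 18x2:
  (0, 131) → C = 2358
  (61, 0) → C = 2440
  (14, 47) → C = 1406
The feasible region is unbounded (it extends along (0, 1), (1, 0)), but C strictly increases along every unbounded feasible direction, so there is no improving ray and the minimum is attained at a vertex.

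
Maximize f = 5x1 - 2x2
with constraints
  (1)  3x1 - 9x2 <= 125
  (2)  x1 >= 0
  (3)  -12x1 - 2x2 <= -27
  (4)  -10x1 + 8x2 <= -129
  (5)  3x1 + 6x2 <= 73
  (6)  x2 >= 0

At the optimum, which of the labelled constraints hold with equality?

Feasible corners and f = 5x1 - 2x2:
  (97/6, 49/12) → f = 218/3
  (129/10, 0) → f = 129/2
  (73/3, 0) → f = 365/3

The maximum is at (73/3, 0). Substituting into each constraint, equality holds for (5) and (6); the remaining constraints have slack.

(5) and (6)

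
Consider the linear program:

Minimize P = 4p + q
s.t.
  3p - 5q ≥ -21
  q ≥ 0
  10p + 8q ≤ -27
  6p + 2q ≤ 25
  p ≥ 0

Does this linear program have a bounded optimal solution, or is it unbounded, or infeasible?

infeasible

The boundaries 3p - 5q = -21 and q = 0 meet at (-7, 0), but that point violates p ≥ 0. Every candidate vertex is excluded by some other constraint, so the feasible region is empty.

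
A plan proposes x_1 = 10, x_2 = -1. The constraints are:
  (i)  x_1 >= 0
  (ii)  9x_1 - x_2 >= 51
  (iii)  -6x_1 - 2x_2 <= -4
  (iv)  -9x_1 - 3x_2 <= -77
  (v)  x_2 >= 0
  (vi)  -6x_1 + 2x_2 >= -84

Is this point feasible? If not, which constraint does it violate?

not feasible — violates (v)

Constraint (v): x_2 = -1, which is not ≥ 0. All other constraints are satisfied.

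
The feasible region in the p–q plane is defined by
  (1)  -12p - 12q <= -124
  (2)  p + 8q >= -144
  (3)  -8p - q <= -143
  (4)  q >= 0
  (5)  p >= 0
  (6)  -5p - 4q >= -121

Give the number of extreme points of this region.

Of the 15 pairwise boundary intersections, those satisfying every inequality are:
  (143/8, 0)
  (451/27, 253/27)
  (121/5, 0)

3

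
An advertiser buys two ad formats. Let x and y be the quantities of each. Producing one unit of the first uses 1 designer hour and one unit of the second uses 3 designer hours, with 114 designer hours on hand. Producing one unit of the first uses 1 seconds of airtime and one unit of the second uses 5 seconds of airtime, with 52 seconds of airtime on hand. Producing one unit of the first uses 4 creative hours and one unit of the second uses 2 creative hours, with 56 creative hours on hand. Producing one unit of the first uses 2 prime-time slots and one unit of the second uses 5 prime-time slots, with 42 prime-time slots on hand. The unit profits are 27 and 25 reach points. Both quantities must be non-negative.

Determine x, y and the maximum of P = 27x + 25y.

Extreme points and P = 27x + 25y:
  (0, 0) → P = 0
  (0, 42/5) → P = 210
  (14, 0) → P = 378
  (49/4, 7/2) → P = 1673/4

The binding constraints are 4x + 2y = 56 and 2x + 5y = 42.
Solving simultaneously gives x = 49/4, y = 7/2.

x = 49/4, y = 7/2, maximum P = 1673/4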